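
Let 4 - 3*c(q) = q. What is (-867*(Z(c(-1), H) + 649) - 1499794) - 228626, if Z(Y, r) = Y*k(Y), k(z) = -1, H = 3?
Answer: -2289658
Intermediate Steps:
c(q) = 4/3 - q/3
Z(Y, r) = -Y (Z(Y, r) = Y*(-1) = -Y)
(-867*(Z(c(-1), H) + 649) - 1499794) - 228626 = (-867*(-(4/3 - ⅓*(-1)) + 649) - 1499794) - 228626 = (-867*(-(4/3 + ⅓) + 649) - 1499794) - 228626 = (-867*(-1*5/3 + 649) - 1499794) - 228626 = (-867*(-5/3 + 649) - 1499794) - 228626 = (-867*1942/3 - 1499794) - 228626 = (-561238 - 1499794) - 228626 = -2061032 - 228626 = -2289658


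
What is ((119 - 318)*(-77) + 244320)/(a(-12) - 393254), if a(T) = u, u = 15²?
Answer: -259643/393029 ≈ -0.66062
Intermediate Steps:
u = 225
a(T) = 225
((119 - 318)*(-77) + 244320)/(a(-12) - 393254) = ((119 - 318)*(-77) + 244320)/(225 - 393254) = (-199*(-77) + 244320)/(-393029) = (15323 + 244320)*(-1/393029) = 259643*(-1/393029) = -259643/393029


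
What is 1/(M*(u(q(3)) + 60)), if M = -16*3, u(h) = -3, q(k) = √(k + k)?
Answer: -1/2736 ≈ -0.00036550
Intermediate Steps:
q(k) = √2*√k (q(k) = √(2*k) = √2*√k)
M = -48
1/(M*(u(q(3)) + 60)) = 1/(-48*(-3 + 60)) = 1/(-48*57) = 1/(-2736) = -1/2736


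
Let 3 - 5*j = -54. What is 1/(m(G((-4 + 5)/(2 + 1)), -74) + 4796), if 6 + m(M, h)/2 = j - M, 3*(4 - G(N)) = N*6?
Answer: 15/72002 ≈ 0.00020833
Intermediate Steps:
j = 57/5 (j = ⅗ - ⅕*(-54) = ⅗ + 54/5 = 57/5 ≈ 11.400)
G(N) = 4 - 2*N (G(N) = 4 - N*6/3 = 4 - 2*N)
m(M, h) = 54/5 - 2*M (m(M, h) = -12 + 2*(57/5 - M) = -12 + (114/5 - 2*M) = 54/5 - 2*M)
1/(m(G((-4 + 5)/(2 + 1)), -74) + 4796) = 1/((54/5 - 2*(4 - 2*(-4 + 5)/(2 + 1))) + 4796) = 1/((54/5 - 2*(4 - 2/3)) + 4796) = 1/((54/5 - 2*(4 - 2*⅓)) + 4796) = 1/((54/5 - 2*(4 - ⅔)) + 4796) = 1/((54/5 - 2*10/3) + 4796) = 1/((54/5 - 20/3) + 4796) = 1/(62/15 + 4796) = 1/(72002/15) = 15/72002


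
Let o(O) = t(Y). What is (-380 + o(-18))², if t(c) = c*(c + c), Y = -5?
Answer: 108900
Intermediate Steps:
t(c) = 2*c² (t(c) = c*(2*c) = 2*c²)
o(O) = 50 (o(O) = 2*(-5)² = 2*25 = 50)
(-380 + o(-18))² = (-380 + 50)² = (-330)² = 108900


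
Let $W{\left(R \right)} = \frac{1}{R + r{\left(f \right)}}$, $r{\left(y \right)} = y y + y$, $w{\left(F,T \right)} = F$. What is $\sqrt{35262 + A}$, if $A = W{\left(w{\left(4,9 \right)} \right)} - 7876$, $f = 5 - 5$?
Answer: $\frac{\sqrt{109545}}{2} \approx 165.49$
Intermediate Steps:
$f = 0$
$r{\left(y \right)} = y + y^{2}$ ($r{\left(y \right)} = y^{2} + y = y + y^{2}$)
$W{\left(R \right)} = \frac{1}{R}$ ($W{\left(R \right)} = \frac{1}{R + 0 \left(1 + 0\right)} = \frac{1}{R + 0 \cdot 1} = \frac{1}{R + 0} = \frac{1}{R}$)
$A = - \frac{31503}{4}$ ($A = \frac{1}{4} - 7876 = - \frac{31503}{4} \approx -7875.8$)
$\sqrt{35262 + A} = \sqrt{35262 - \frac{31503}{4}} = \sqrt{\frac{109545}{4}} = \frac{\sqrt{109545}}{2}$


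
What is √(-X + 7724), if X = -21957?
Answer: √29681 ≈ 172.28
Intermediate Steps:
√(-X + 7724) = √(-1*(-21957) + 7724) = √(21957 + 7724) = √29681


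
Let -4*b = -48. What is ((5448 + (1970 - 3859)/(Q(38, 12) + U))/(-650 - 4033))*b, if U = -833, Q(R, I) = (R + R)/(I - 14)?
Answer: -18988388/1359631 ≈ -13.966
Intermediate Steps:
Q(R, I) = 2*R/(-14 + I) (Q(R, I) = (2*R)/(-14 + I) = 2*R/(-14 + I))
b = 12 (b = -¼*(-48) = 12)
((5448 + (1970 - 3859)/(Q(38, 12) + U))/(-650 - 4033))*b = ((5448 + (1970 - 3859)/(2*38/(-14 + 12) - 833))/(-650 - 4033))*12 = ((5448 - 1889/(2*38/(-2) - 833))/(-4683))*12 = ((5448 - 1889/(2*38*(-½) - 833))*(-1/4683))*12 = ((5448 - 1889/(-38 - 833))*(-1/4683))*12 = ((5448 - 1889/(-871))*(-1/4683))*12 = ((5448 - 1889*(-1/871))*(-1/4683))*12 = ((5448 + 1889/871)*(-1/4683))*12 = ((4747097/871)*(-1/4683))*12 = -4747097/4078893*12 = -18988388/1359631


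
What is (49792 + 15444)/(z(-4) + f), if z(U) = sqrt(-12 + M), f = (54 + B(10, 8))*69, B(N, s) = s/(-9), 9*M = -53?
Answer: 31182808/1751713 - 65236*I*sqrt(161)/40289399 ≈ 17.801 - 0.020545*I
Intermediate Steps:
M = -53/9 (M = (1/9)*(-53) = -53/9 ≈ -5.8889)
B(N, s) = -s/9 (B(N, s) = s*(-1/9) = -s/9)
f = 10994/3 (f = (54 - 1/9*8)*69 = (54 - 8/9)*69 = (478/9)*69 = 10994/3 ≈ 3664.7)
z(U) = I*sqrt(161)/3 (z(U) = sqrt(-12 - 53/9) = sqrt(-161/9) = I*sqrt(161)/3)
(49792 + 15444)/(z(-4) + f) = (49792 + 15444)/(I*sqrt(161)/3 + 10994/3) = 65236/(10994/3 + I*sqrt(161)/3)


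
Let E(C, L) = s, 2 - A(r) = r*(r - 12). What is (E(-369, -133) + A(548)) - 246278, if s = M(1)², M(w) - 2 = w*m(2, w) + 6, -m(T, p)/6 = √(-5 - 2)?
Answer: -540192 - 96*I*√7 ≈ -5.4019e+5 - 253.99*I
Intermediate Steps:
m(T, p) = -6*I*√7 (m(T, p) = -6*√(-5 - 2) = -6*I*√7)
M(w) = 8 - 6*I*w*√7 (M(w) = 2 + (w*(-6*I*√7) + 6) = 2 + (-6*I*w*√7 + 6) = 2 + (6 - 6*I*w*√7) = 8 - 6*I*w*√7)
A(r) = 2 - r*(-12 + r) (A(r) = 2 - r*(r - 12) = 2 - r*(-12 + r))
s = (8 - 6*I*√7)² (s = (8 - 6*I*1*√7)² = (8 - 6*I*√7)² ≈ -188.0 - 253.99*I)
E(C, L) = -188 - 96*I*√7
(E(-369, -133) + A(548)) - 246278 = ((-188 - 96*I*√7) + (2 - 1*548² + 12*548)) - 246278 = ((-188 - 96*I*√7) + (2 - 1*300304 + 6576)) - 246278 = ((-188 - 96*I*√7) + (2 - 300304 + 6576)) - 246278 = ((-188 - 96*I*√7) - 293726) - 246278 = (-293914 - 96*I*√7) - 246278 = -540192 - 96*I*√7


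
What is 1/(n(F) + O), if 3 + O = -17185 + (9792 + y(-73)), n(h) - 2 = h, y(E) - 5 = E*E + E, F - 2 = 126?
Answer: -1/2005 ≈ -0.00049875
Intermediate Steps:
F = 128 (F = 2 + 126 = 128)
y(E) = 5 + E + E**2 (y(E) = 5 + (E*E + E) = 5 + (E**2 + E) = 5 + (E + E**2) = 5 + E + E**2)
n(h) = 2 + h
O = -2135 (O = -3 + (-17185 + (9792 + (5 - 73 + (-73)**2))) = -3 + (-17185 + (9792 + (5 - 73 + 5329))) = -3 + (-17185 + (9792 + 5261)) = -3 + (-17185 + 15053) = -3 - 2132 = -2135)
1/(n(F) + O) = 1/((2 + 128) - 2135) = 1/(130 - 2135) = 1/(-2005) = -1/2005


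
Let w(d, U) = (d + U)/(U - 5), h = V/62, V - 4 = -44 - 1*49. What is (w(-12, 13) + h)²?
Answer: 105625/61504 ≈ 1.7174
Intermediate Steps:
V = -89 (V = 4 + (-44 - 1*49) = 4 + (-44 - 49) = 4 - 93 = -89)
h = -89/62 ≈ -1.4355
w(d, U) = (U + d)/(-5 + U)
(w(-12, 13) + h)² = ((13 - 12)/(-5 + 13) - 89/62)² = (1/8 - 89/62)² = ((⅛)*1 - 89/62)² = (⅛ - 89/62)² = (-325/248)² = 105625/61504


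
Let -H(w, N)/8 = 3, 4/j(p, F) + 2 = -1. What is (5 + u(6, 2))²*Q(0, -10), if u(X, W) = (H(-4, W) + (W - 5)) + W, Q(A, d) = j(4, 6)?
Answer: -1600/3 ≈ -533.33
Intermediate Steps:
j(p, F) = -4/3 (j(p, F) = 4/(-2 - 1) = 4/(-3) = 4*(-⅓) = -4/3)
H(w, N) = -24 (H(w, N) = -8*3 = -24)
Q(A, d) = -4/3
u(X, W) = -29 + 2*W (u(X, W) = (-24 + (W - 5)) + W = (-24 + (-5 + W)) + W = (-29 + W) + W = -29 + 2*W)
(5 + u(6, 2))²*Q(0, -10) = (5 + (-29 + 2*2))²*(-4/3) = (5 + (-29 + 4))²*(-4/3) = (5 - 25)²*(-4/3) = (-20)²*(-4/3) = 400*(-4/3) = -1600/3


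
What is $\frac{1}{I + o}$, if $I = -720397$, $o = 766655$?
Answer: $\frac{1}{46258} \approx 2.1618 \cdot 10^{-5}$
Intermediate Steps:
$\frac{1}{I + o} = \frac{1}{-720397 + 766655} = \frac{1}{46258}$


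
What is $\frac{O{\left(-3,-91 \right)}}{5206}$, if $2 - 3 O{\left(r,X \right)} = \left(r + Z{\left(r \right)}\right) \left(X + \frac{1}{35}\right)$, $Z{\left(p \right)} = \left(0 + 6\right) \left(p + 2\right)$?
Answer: $- \frac{14293}{273315} \approx -0.052295$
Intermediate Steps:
$Z{\left(p \right)} = 12 + 6 p$ ($Z{\left(p \right)} = 6 \left(2 + p\right) = 12 + 6 p$)
$O{\left(r,X \right)} = \frac{2}{3} - \frac{\left(12 + 7 r\right) \left(\frac{1}{35} + X\right)}{3}$ ($O{\left(r,X \right)} = \frac{2}{3} - \frac{\left(r + \left(12 + 6 r\right)\right) \left(X + \frac{1}{35}\right)}{3} = \frac{2}{3} - \frac{\left(12 + 7 r\right) \left(X + \frac{1}{35}\right)}{3} = \frac{2}{3} - \frac{\left(12 + 7 r\right) \left(\frac{1}{35} + X\right)}{3}$)
$\frac{O{\left(-3,-91 \right)}}{5206} = \frac{\frac{58}{105} - -364 - - \frac{1}{5} - \left(- \frac{637}{3}\right) \left(-3\right)}{5206} = \left(\frac{58}{105} + 364 + \frac{1}{5} - 637\right) \frac{1}{5206} = \left(- \frac{28586}{105}\right) \frac{1}{5206} = - \frac{14293}{273315}$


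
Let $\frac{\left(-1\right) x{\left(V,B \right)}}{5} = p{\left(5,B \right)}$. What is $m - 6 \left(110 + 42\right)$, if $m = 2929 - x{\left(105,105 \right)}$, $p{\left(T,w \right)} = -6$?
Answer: $1987$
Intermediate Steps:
$x{\left(V,B \right)} = 30$ ($x{\left(V,B \right)} = \left(-5\right) \left(-6\right) = 30$)
$m = 2899$ ($m = 2929 - 30 = 2899$)
$m - 6 \left(110 + 42\right) = 2899 - 6 \left(110 + 42\right) = 2899 - 912 = 1987$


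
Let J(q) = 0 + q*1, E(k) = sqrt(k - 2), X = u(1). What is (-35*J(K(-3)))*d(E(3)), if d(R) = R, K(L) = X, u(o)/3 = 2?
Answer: -210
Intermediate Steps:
u(o) = 6 (u(o) = 3*2 = 6)
X = 6
K(L) = 6
E(k) = sqrt(-2 + k)
J(q) = q (J(q) = 0 + q = q)
(-35*J(K(-3)))*d(E(3)) = (-35*6)*sqrt(-2 + 3) = -210*sqrt(1) = -210*1 = -210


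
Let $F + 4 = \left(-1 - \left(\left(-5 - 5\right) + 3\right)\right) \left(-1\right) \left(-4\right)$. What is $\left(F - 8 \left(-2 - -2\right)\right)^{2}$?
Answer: $400$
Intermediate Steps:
$F = 20$ ($F = -4 + \left(-1 - \left(\left(-5 - 5\right) + 3\right)\right) \left(-1\right) \left(-4\right) = -4 + \left(-1 - \left(-10 + 3\right)\right) \left(-1\right) \left(-4\right) = -4 + \left(-1 - -7\right) \left(-1\right) \left(-4\right) = -4 + \left(-1 + 7\right) \left(-1\right) \left(-4\right) = -4 + 6 \left(-1\right) \left(-4\right) = -4 - -24 = -4 + 24 = 20$)
$\left(F - 8 \left(-2 - -2\right)\right)^{2} = \left(20 - 8 \left(-2 - -2\right)\right)^{2} = \left(20 - 8 \left(-2 + 2\right)\right)^{2} = \left(20 - 0\right)^{2} = \left(20 + 0\right)^{2} = 20^{2} = 400$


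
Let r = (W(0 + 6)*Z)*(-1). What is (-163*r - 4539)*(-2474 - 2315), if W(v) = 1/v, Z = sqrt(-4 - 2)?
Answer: 21737271 - 780607*I*sqrt(6)/6 ≈ 2.1737e+7 - 3.1868e+5*I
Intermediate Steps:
Z = I*sqrt(6) (Z = sqrt(-6) = I*sqrt(6) ≈ 2.4495*I)
r = -I*sqrt(6)/6 (r = ((I*sqrt(6))/(0 + 6))*(-1) = ((I*sqrt(6))/6)*(-1) = (I*sqrt(6)/6)*(-1) = -I*sqrt(6)/6 ≈ -0.40825*I)
(-163*r - 4539)*(-2474 - 2315) = (-(-163)*I*sqrt(6)/6 - 4539)*(-2474 - 2315) = (163*I*sqrt(6)/6 - 4539)*(-4789) = (-4539 + 163*I*sqrt(6)/6)*(-4789) = 21737271 - 780607*I*sqrt(6)/6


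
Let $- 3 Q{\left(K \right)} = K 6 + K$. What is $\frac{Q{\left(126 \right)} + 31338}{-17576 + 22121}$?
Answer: $\frac{10348}{1515} \approx 6.8304$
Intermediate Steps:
$Q{\left(K \right)} = - \frac{7 K}{3}$ ($Q{\left(K \right)} = - \frac{K 6 + K}{3} = - \frac{6 K + K}{3} = - \frac{7 K}{3}$)
$\frac{Q{\left(126 \right)} + 31338}{-17576 + 22121} = \frac{\left(- \frac{7}{3}\right) 126 + 31338}{-17576 + 22121} = \frac{-294 + 31338}{4545} = 31044 \cdot \frac{1}{4545} = \frac{10348}{1515}$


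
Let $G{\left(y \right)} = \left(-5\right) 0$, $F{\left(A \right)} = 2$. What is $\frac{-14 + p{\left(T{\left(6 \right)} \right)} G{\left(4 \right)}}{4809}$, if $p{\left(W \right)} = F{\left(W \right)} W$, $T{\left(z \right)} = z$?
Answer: $- \frac{2}{687} \approx -0.0029112$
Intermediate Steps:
$G{\left(y \right)} = 0$
$p{\left(W \right)} = 2 W$
$\frac{-14 + p{\left(T{\left(6 \right)} \right)} G{\left(4 \right)}}{4809} = \frac{-14 + 2 \cdot 6 \cdot 0}{4809} = \left(-14 + 12 \cdot 0\right) \frac{1}{4809} = \left(-14 + 0\right) \frac{1}{4809} = \left(-14\right) \frac{1}{4809} = - \frac{2}{687}$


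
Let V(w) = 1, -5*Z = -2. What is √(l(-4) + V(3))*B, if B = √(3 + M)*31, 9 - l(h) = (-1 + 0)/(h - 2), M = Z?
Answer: 31*√30090/30 ≈ 179.25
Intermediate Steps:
Z = ⅖ (Z = -⅕*(-2) = ⅖ ≈ 0.40000)
M = ⅖ ≈ 0.40000
l(h) = 9 + 1/(-2 + h) (l(h) = 9 - (-1 + 0)/(h - 2) = 9 - (-1)/(-2 + h) = 9 + 1/(-2 + h))
B = 31*√85/5 (B = √(3 + ⅖)*31 = √(17/5)*31 = (√85/5)*31 = 31*√85/5 ≈ 57.161)
√(l(-4) + V(3))*B = √((-17 + 9*(-4))/(-2 - 4) + 1)*(31*√85/5) = √((-17 - 36)/(-6) + 1)*(31*√85/5) = √(-⅙*(-53) + 1)*(31*√85/5) = √(53/6 + 1)*(31*√85/5) = √(59/6)*(31*√85/5) = (√354/6)*(31*√85/5) = 31*√30090/30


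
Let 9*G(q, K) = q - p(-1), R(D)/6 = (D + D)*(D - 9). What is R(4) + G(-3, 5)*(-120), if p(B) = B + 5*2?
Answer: -80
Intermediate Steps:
p(B) = 10 + B (p(B) = B + 10 = 10 + B)
R(D) = 12*D*(-9 + D) (R(D) = 6*((D + D)*(D - 9)) = 6*((2*D)*(-9 + D)) = 6*(2*D*(-9 + D)) = 12*D*(-9 + D))
G(q, K) = -1 + q/9 (G(q, K) = (q - (10 - 1))/9 = (q - 1*9)/9 = (q - 9)/9 = (-9 + q)/9 = -1 + q/9)
R(4) + G(-3, 5)*(-120) = 12*4*(-9 + 4) + (-1 + (⅑)*(-3))*(-120) = 12*4*(-5) + (-1 - ⅓)*(-120) = -240 - 4/3*(-120) = -240 + 160 = -80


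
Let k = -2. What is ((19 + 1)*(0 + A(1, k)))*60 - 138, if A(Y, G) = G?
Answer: -2538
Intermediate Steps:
((19 + 1)*(0 + A(1, k)))*60 - 138 = ((19 + 1)*(0 - 2))*60 - 138 = (20*(-2))*60 - 138 = -40*60 - 138 = -2400 - 138 = -2538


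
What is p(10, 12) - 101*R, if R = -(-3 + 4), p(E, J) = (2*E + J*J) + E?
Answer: 275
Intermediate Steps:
p(E, J) = J² + 3*E (p(E, J) = (2*E + J²) + E = (J² + 2*E) + E = J² + 3*E)
R = -1 (R = -1*1 = -1)
p(10, 12) - 101*R = (12² + 3*10) - 101*(-1) = (144 + 30) + 101 = 174 + 101 = 275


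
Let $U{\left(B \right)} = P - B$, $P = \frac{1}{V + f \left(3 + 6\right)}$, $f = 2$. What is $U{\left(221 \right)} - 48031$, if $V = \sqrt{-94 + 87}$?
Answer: $\frac{- 48252 \sqrt{7} + 868535 i}{\sqrt{7} - 18 i} \approx -48252.0 - 0.0079918 i$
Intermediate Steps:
$V = i \sqrt{7}$ ($V = \sqrt{-7} = i \sqrt{7} \approx 2.6458 i$)
$P = \frac{1}{18 + i \sqrt{7}}$ ($P = \frac{1}{i \sqrt{7} + 2 \left(3 + 6\right)} = \frac{1}{i \sqrt{7} + 2 \cdot 9} = \frac{1}{i \sqrt{7} + 18} = \frac{1}{18 + i \sqrt{7}} \approx 0.054381 - 0.0079932 i$)
$U{\left(B \right)} = \frac{18}{331} - B - \frac{i \sqrt{7}}{331}$ ($U{\left(B \right)} = \left(\frac{18}{331} - \frac{i \sqrt{7}}{331}\right) - B = \frac{18}{331} - B - \frac{i \sqrt{7}}{331}$)
$U{\left(221 \right)} - 48031 = \left(\frac{18}{331} - 221 - \frac{i \sqrt{7}}{331}\right) - 48031 = \left(- \frac{73133}{331} - \frac{i \sqrt{7}}{331}\right) - 48031 = - \frac{15971394}{331} - \frac{i \sqrt{7}}{331}$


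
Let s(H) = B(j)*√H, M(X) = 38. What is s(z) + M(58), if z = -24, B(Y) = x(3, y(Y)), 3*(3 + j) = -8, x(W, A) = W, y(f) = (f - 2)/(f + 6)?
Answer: 38 + 6*I*√6 ≈ 38.0 + 14.697*I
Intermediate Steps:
y(f) = (-2 + f)/(6 + f)
j = -17/3 (j = -3 + (⅓)*(-8) = -3 - 8/3 = -17/3 ≈ -5.6667)
B(Y) = 3
s(H) = 3*√H
s(z) + M(58) = 3*√(-24) + 38 = 3*(2*I*√6) + 38 = 6*I*√6 + 38 = 38 + 6*I*√6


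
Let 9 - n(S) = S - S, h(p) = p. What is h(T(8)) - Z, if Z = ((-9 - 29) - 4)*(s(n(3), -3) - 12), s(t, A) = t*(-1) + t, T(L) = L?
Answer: -496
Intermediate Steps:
n(S) = 9 (n(S) = 9 - (S - S) = 9 - 1*0 = 9 + 0 = 9)
s(t, A) = 0 (s(t, A) = -t + t = 0)
Z = 504 (Z = ((-9 - 29) - 4)*(0 - 12) = (-38 - 4)*(-12) = -42*(-12) = 504)
h(T(8)) - Z = 8 - 1*504 = 8 - 504 = -496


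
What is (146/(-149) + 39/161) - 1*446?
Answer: -10716789/23989 ≈ -446.74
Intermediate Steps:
(146/(-149) + 39/161) - 1*446 = (146*(-1/149) + 39*(1/161)) - 446 = (-146/149 + 39/161) - 446 = -17695/23989 - 446 = -10716789/23989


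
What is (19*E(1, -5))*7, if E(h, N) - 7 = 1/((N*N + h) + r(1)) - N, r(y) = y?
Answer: 43225/27 ≈ 1600.9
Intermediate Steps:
E(h, N) = 7 + 1/(1 + h + N**2) - N (E(h, N) = 7 + (1/((N*N + h) + 1) - N) = 7 + (1/((N**2 + h) + 1) - N) = 7 + (1/((h + N**2) + 1) - N) = 7 + (1/(1 + h + N**2) - N) = 7 + 1/(1 + h + N**2) - N)
(19*E(1, -5))*7 = (19*((8 - 1*(-5) - 1*(-5)**3 + 7*1 + 7*(-5)**2 - 1*(-5)*1)/(1 + 1 + (-5)**2)))*7 = (19*((8 + 5 - 1*(-125) + 7 + 7*25 + 5)/(1 + 1 + 25)))*7 = (19*((8 + 5 + 125 + 7 + 175 + 5)/27))*7 = (19*((1/27)*325))*7 = (19*(325/27))*7 = (6175/27)*7 = 43225/27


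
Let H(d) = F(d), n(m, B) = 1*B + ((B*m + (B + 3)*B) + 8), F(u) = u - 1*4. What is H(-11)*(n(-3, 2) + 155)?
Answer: -2535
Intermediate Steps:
F(u) = -4 + u (F(u) = u - 4 = -4 + u)
n(m, B) = 8 + B + B*m + B*(3 + B) (n(m, B) = B + ((B*m + (3 + B)*B) + 8) = B + ((B*m + B*(3 + B)) + 8) = B + (8 + B*m + B*(3 + B)) = 8 + B + B*m + B*(3 + B))
H(d) = -4 + d
H(-11)*(n(-3, 2) + 155) = (-4 - 11)*((8 + 2² + 4*2 + 2*(-3)) + 155) = -15*((8 + 4 + 8 - 6) + 155) = -15*(14 + 155) = -15*169 = -2535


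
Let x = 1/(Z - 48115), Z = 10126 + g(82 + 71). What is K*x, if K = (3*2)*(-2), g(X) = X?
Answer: 1/3153 ≈ 0.00031716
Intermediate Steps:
K = -12 (K = 6*(-2) = -12)
Z = 10279 (Z = 10126 + (82 + 71) = 10126 + 153 = 10279)
x = -1/37836 (x = 1/(10279 - 48115) = 1/(-37836) = -1/37836 ≈ -2.6430e-5)
K*x = -12*(-1/37836) = 1/3153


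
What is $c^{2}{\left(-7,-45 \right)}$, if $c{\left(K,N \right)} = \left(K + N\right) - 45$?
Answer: $9409$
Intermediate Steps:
$c{\left(K,N \right)} = -45 + K + N$
$c^{2}{\left(-7,-45 \right)} = \left(-45 - 7 - 45\right)^{2} = \left(-97\right)^{2} = 9409$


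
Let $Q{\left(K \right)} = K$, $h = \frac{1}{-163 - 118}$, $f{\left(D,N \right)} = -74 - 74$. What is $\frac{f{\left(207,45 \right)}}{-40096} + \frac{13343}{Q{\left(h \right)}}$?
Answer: $- \frac{37583815155}{10024} \approx -3.7494 \cdot 10^{6}$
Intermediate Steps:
$f{\left(D,N \right)} = -148$
$h = - \frac{1}{281}$ ($h = \frac{1}{-281} = - \frac{1}{281} \approx -0.0035587$)
$\frac{f{\left(207,45 \right)}}{-40096} + \frac{13343}{Q{\left(h \right)}} = - \frac{148}{-40096} + \frac{13343}{- \frac{1}{281}} = \left(-148\right) \left(- \frac{1}{40096}\right) + 13343 \left(-281\right) = \frac{37}{10024} - 3749383 = - \frac{37583815155}{10024}$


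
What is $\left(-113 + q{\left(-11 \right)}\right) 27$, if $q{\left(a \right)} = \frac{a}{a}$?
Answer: $-3024$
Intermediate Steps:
$q{\left(a \right)} = 1$
$\left(-113 + q{\left(-11 \right)}\right) 27 = \left(-113 + 1\right) 27 = \left(-112\right) 27 = -3024$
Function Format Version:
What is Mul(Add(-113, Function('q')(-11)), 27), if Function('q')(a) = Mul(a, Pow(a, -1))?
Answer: -3024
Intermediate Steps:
Function('q')(a) = 1
Mul(Add(-113, Function('q')(-11)), 27) = Mul(Add(-113, 1), 27) = Mul(-112, 27) = -3024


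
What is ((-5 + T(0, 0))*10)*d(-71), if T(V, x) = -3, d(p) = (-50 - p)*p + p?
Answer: 124960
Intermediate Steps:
d(p) = p + p*(-50 - p) (d(p) = p*(-50 - p) + p = p + p*(-50 - p))
((-5 + T(0, 0))*10)*d(-71) = ((-5 - 3)*10)*(-1*(-71)*(49 - 71)) = (-8*10)*(-1*(-71)*(-22)) = -80*(-1562) = 124960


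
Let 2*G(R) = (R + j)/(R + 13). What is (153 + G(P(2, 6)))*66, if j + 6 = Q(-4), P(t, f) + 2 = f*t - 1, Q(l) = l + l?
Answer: 20181/2 ≈ 10091.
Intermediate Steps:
Q(l) = 2*l
P(t, f) = -3 + f*t (P(t, f) = -2 + (f*t - 1) = -2 + (-1 + f*t) = -3 + f*t)
j = -14 (j = -6 + 2*(-4) = -6 - 8 = -14)
G(R) = (-14 + R)/(2*(13 + R)) (G(R) = ((R - 14)/(R + 13))/2 = ((-14 + R)/(13 + R))/2 = (-14 + R)/(2*(13 + R)))
(153 + G(P(2, 6)))*66 = (153 + (-14 + (-3 + 6*2))/(2*(13 + (-3 + 6*2))))*66 = (153 + (-14 + (-3 + 12))/(2*(13 + (-3 + 12))))*66 = (153 + (-14 + 9)/(2*(13 + 9)))*66 = (153 + (½)*(-5)/22)*66 = (153 + (½)*(1/22)*(-5))*66 = (153 - 5/44)*66 = (6727/44)*66 = 20181/2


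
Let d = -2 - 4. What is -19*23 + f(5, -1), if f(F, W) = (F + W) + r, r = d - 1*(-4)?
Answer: -435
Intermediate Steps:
d = -6
r = -2 (r = -6 - 1*(-4) = -6 + 4 = -2)
f(F, W) = -2 + F + W (f(F, W) = (F + W) - 2 = -2 + F + W)
-19*23 + f(5, -1) = -19*23 + (-2 + 5 - 1) = -437 + 2 = -435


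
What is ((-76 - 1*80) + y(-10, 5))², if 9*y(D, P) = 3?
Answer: 218089/9 ≈ 24232.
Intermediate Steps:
y(D, P) = ⅓ (y(D, P) = (⅑)*3 = ⅓)
((-76 - 1*80) + y(-10, 5))² = ((-76 - 1*80) + ⅓)² = ((-76 - 80) + ⅓)² = (-156 + ⅓)² = (-467/3)² = 218089/9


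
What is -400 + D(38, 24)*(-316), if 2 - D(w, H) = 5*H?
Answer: 36888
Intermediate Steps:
D(w, H) = 2 - 5*H
-400 + D(38, 24)*(-316) = -400 + (2 - 5*24)*(-316) = -400 + (2 - 120)*(-316) = -400 - 118*(-316) = -400 + 37288 = 36888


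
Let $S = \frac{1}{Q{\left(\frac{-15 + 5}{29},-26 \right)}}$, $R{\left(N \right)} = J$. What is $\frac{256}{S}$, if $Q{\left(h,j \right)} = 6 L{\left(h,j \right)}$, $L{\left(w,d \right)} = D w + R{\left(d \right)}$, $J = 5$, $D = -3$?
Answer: $\frac{268800}{29} \approx 9269.0$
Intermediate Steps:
$R{\left(N \right)} = 5$
$L{\left(w,d \right)} = 5 - 3 w$ ($L{\left(w,d \right)} = - 3 w + 5 = 5 - 3 w$)
$Q{\left(h,j \right)} = 30 - 18 h$ ($Q{\left(h,j \right)} = 6 \left(5 - 3 h\right) = 30 - 18 h$)
$S = \frac{29}{1050}$ ($S = \frac{1}{30 - 18 \frac{-15 + 5}{29}} = \frac{1}{30 - 18 \left(\left(-10\right) \frac{1}{29}\right)} = \frac{1}{30 - - \frac{180}{29}} = \frac{1}{30 + \frac{180}{29}} = \frac{1}{\frac{1050}{29}} = \frac{29}{1050} \approx 0.027619$)
$\frac{256}{S} = \frac{256}{\frac{29}{1050}} = 256 \cdot \frac{1050}{29} = \frac{268800}{29}$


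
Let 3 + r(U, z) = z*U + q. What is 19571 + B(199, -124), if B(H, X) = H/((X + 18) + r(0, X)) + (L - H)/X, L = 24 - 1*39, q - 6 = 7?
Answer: 58242263/2976 ≈ 19571.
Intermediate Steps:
q = 13 (q = 6 + 7 = 13)
r(U, z) = 10 + U*z (r(U, z) = -3 + (z*U + 13) = -3 + (U*z + 13) = -3 + (13 + U*z) = 10 + U*z)
L = -15 (L = 24 - 39 = -15)
B(H, X) = H/(28 + X) + (-15 - H)/X (B(H, X) = H/((X + 18) + (10 + 0*X)) + (-15 - H)/X = H/((18 + X) + (10 + 0)) + (-15 - H)/X = H/((18 + X) + 10) + (-15 - H)/X = H/(28 + X) + (-15 - H)/X)
19571 + B(199, -124) = 19571 + (-420 - 28*199 - 15*(-124))/((-124)*(28 - 124)) = 19571 - 1/124*(-420 - 5572 + 1860)/(-96) = 19571 - 1/124*(-1/96)*(-4132) = 19571 - 1033/2976 = 58242263/2976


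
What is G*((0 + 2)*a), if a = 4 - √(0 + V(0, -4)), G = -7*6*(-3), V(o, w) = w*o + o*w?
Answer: 1008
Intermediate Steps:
V(o, w) = 2*o*w (V(o, w) = o*w + o*w = 2*o*w)
G = 126 (G = -42*(-3) = 126)
a = 4 (a = 4 - √(0 + 2*0*(-4)) = 4 - √(0 + 0) = 4 - √0 = 4 - 1*0 = 4 + 0 = 4)
G*((0 + 2)*a) = 126*((0 + 2)*4) = 126*(2*4) = 126*8 = 1008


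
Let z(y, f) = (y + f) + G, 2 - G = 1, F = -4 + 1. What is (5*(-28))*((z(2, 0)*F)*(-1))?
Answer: -1260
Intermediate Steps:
F = -3
G = 1 (G = 2 - 1*1 = 2 - 1 = 1)
z(y, f) = 1 + f + y (z(y, f) = (y + f) + 1 = (f + y) + 1 = 1 + f + y)
(5*(-28))*((z(2, 0)*F)*(-1)) = (5*(-28))*(((1 + 0 + 2)*(-3))*(-1)) = -140*3*(-3)*(-1) = -(-1260)*(-1) = -140*9 = -1260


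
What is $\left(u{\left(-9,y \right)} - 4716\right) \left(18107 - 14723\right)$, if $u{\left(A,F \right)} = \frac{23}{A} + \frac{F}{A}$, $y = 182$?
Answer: $-16036024$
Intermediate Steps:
$\left(u{\left(-9,y \right)} - 4716\right) \left(18107 - 14723\right) = \left(\frac{23 + 182}{-9} - 4716\right) \left(18107 - 14723\right) = \left(\left(- \frac{1}{9}\right) 205 - 4716\right) 3384 = \left(- \frac{205}{9} - 4716\right) 3384 = \left(- \frac{42649}{9}\right) 3384 = -16036024$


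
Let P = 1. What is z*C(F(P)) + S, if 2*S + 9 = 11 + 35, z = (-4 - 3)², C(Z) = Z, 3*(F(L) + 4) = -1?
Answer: -1163/6 ≈ -193.83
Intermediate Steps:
F(L) = -13/3 (F(L) = -4 + (⅓)*(-1) = -4 - ⅓ = -13/3)
z = 49 (z = (-7)² = 49)
S = 37/2 (S = -9/2 + (11 + 35)/2 = -9/2 + (½)*46 = -9/2 + 23 = 37/2 ≈ 18.500)
z*C(F(P)) + S = 49*(-13/3) + 37/2 = -637/3 + 37/2 = -1163/6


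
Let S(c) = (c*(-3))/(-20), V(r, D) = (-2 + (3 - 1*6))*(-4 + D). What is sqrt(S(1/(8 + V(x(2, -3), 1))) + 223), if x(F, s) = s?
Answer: 13*sqrt(69805)/230 ≈ 14.933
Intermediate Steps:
V(r, D) = 20 - 5*D (V(r, D) = (-2 + (3 - 6))*(-4 + D) = (-2 - 3)*(-4 + D) = -5*(-4 + D) = 20 - 5*D)
S(c) = 3*c/20 (S(c) = -3*c*(-1/20) = 3*c/20)
sqrt(S(1/(8 + V(x(2, -3), 1))) + 223) = sqrt(3/(20*(8 + (20 - 5*1))) + 223) = sqrt(3/(20*(8 + (20 - 5))) + 223) = sqrt(3/(20*(8 + 15)) + 223) = sqrt((3/20)/23 + 223) = sqrt((3/20)*(1/23) + 223) = sqrt(3/460 + 223) = sqrt(102583/460) = 13*sqrt(69805)/230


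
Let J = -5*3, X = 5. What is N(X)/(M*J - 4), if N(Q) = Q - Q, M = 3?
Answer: 0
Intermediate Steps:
J = -15
N(Q) = 0
N(X)/(M*J - 4) = 0/(3*(-15) - 4) = 0/(-45 - 4) = 0/(-49) = 0*(-1/49) = 0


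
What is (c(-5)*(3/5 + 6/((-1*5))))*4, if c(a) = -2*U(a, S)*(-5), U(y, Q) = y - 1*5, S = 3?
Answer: 240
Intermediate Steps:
U(y, Q) = -5 + y (U(y, Q) = y - 5 = -5 + y)
c(a) = -50 + 10*a (c(a) = -2*(-5 + a)*(-5) = (10 - 2*a)*(-5) = -50 + 10*a)
(c(-5)*(3/5 + 6/((-1*5))))*4 = ((-50 + 10*(-5))*(3/5 + 6/((-1*5))))*4 = ((-50 - 50)*(3*(⅕) + 6/(-5)))*4 = -100*(⅗ + 6*(-⅕))*4 = -100*(⅗ - 6/5)*4 = -100*(-⅗)*4 = 60*4 = 240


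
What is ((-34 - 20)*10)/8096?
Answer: -135/2024 ≈ -0.066700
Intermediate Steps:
((-34 - 20)*10)/8096 = -54*10*(1/8096) = -540*1/8096 = -135/2024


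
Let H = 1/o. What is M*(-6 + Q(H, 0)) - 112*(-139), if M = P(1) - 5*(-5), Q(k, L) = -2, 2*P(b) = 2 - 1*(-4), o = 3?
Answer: 15344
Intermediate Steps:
P(b) = 3 (P(b) = (2 - 1*(-4))/2 = (2 + 4)/2 = (½)*6 = 3)
H = ⅓ (H = 1/3 = ⅓ ≈ 0.33333)
M = 28 (M = 3 - 5*(-5) = 3 + 25 = 28)
M*(-6 + Q(H, 0)) - 112*(-139) = 28*(-6 - 2) - 112*(-139) = 28*(-8) + 15568 = -224 + 15568 = 15344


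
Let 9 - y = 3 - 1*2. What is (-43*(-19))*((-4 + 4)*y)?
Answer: 0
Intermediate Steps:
y = 8 (y = 9 - (3 - 1*2) = 9 - (3 - 2) = 9 - 1*1 = 9 - 1 = 8)
(-43*(-19))*((-4 + 4)*y) = (-43*(-19))*((-4 + 4)*8) = 817*(0*8) = 817*0 = 0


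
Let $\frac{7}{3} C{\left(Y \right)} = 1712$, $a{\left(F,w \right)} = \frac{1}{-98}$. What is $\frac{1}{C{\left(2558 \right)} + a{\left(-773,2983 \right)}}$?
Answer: $\frac{98}{71903} \approx 0.0013629$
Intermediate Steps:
$a{\left(F,w \right)} = - \frac{1}{98}$
$C{\left(Y \right)} = \frac{5136}{7}$ ($C{\left(Y \right)} = \frac{3}{7} \cdot 1712 = \frac{5136}{7}$)
$\frac{1}{C{\left(2558 \right)} + a{\left(-773,2983 \right)}} = \frac{1}{\frac{5136}{7} - \frac{1}{98}} = \frac{1}{\frac{71903}{98}} = \frac{98}{71903}$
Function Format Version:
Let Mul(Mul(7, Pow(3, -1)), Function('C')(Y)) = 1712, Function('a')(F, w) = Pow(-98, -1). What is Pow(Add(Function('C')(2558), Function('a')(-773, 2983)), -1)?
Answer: Rational(98, 71903) ≈ 0.0013629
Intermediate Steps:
Function('a')(F, w) = Rational(-1, 98)
Function('C')(Y) = Rational(5136, 7) (Function('C')(Y) = Mul(Rational(3, 7), 1712) = Rational(5136, 7))
Pow(Add(Function('C')(2558), Function('a')(-773, 2983)), -1) = Pow(Add(Rational(5136, 7), Rational(-1, 98)), -1) = Pow(Rational(71903, 98), -1) = Rational(98, 71903)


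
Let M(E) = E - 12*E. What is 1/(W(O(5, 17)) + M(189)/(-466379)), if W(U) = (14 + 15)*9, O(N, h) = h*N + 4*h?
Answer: 466379/121726998 ≈ 0.0038314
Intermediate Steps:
M(E) = -11*E
O(N, h) = 4*h + N*h (O(N, h) = N*h + 4*h = 4*h + N*h)
W(U) = 261 (W(U) = 29*9 = 261)
1/(W(O(5, 17)) + M(189)/(-466379)) = 1/(261 - 11*189/(-466379)) = 1/(261 - 2079*(-1/466379)) = 1/(261 + 2079/466379) = 1/(121726998/466379) = 466379/121726998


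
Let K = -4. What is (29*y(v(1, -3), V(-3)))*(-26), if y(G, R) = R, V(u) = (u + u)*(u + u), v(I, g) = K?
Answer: -27144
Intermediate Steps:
v(I, g) = -4
V(u) = 4*u**2 (V(u) = (2*u)*(2*u) = 4*u**2)
(29*y(v(1, -3), V(-3)))*(-26) = (29*(4*(-3)**2))*(-26) = (29*(4*9))*(-26) = (29*36)*(-26) = 1044*(-26) = -27144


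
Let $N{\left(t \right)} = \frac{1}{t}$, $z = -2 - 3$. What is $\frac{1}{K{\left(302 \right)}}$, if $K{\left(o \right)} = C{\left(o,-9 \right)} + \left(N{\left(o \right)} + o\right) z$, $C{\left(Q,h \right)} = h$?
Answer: $- \frac{302}{458743} \approx -0.00065832$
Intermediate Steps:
$z = -5$
$K{\left(o \right)} = -9 - 5 o - \frac{5}{o}$ ($K{\left(o \right)} = -9 + \left(\frac{1}{o} + o\right) \left(-5\right) = -9 + \left(o + \frac{1}{o}\right) \left(-5\right) = -9 - \left(5 o + \frac{5}{o}\right) = -9 - 5 o - \frac{5}{o}$)
$\frac{1}{K{\left(302 \right)}} = \frac{1}{-9 - 1510 - \frac{5}{302}} = \frac{1}{- \frac{458743}{302}} = - \frac{302}{458743}$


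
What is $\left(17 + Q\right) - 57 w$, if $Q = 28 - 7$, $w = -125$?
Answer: $7163$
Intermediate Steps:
$Q = 21$ ($Q = 28 - 7 = 21$)
$\left(17 + Q\right) - 57 w = \left(17 + 21\right) - -7125 = 38 + 7125 = 7163$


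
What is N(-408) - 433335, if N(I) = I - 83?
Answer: -433826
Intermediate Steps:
N(I) = -83 + I
N(-408) - 433335 = (-83 - 408) - 433335 = -491 - 433335 = -433826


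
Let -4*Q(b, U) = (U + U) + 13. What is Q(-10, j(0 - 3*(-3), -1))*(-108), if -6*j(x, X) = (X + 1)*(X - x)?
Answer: 351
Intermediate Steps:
j(x, X) = -(1 + X)*(X - x)/6 (j(x, X) = -(X + 1)*(X - x)/6 = -(1 + X)*(X - x)/6)
Q(b, U) = -13/4 - U/2 (Q(b, U) = -((U + U) + 13)/4 = -(2*U + 13)/4 = -(13 + 2*U)/4 = -13/4 - U/2)
Q(-10, j(0 - 3*(-3), -1))*(-108) = (-13/4 - (-⅙*(-1) - ⅙*(-1)² + (0 - 3*(-3))/6 + (⅙)*(-1)*(0 - 3*(-3)))/2)*(-108) = (-13/4 - (⅙ - ⅙*1 + (0 + 9)/6 + (⅙)*(-1)*(0 + 9))/2)*(-108) = (-13/4 - (⅙ - ⅙ + (⅙)*9 + (⅙)*(-1)*9)/2)*(-108) = (-13/4 - (⅙ - ⅙ + 3/2 - 3/2)/2)*(-108) = (-13/4 - ½*0)*(-108) = (-13/4 + 0)*(-108) = -13/4*(-108) = 351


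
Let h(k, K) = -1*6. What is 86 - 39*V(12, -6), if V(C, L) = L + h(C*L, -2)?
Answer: 554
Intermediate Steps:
h(k, K) = -6
V(C, L) = -6 + L (V(C, L) = L - 6 = -6 + L)
86 - 39*V(12, -6) = 86 - 39*(-6 - 6) = 86 - 39*(-12) = 86 + 468 = 554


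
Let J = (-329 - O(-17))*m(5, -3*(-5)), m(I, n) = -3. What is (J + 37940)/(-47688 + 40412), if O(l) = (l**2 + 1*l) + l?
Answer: -9923/1819 ≈ -5.4552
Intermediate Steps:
O(l) = l**2 + 2*l (O(l) = (l**2 + l) + l = (l + l**2) + l = l**2 + 2*l)
J = 1752 (J = (-329 - (-17)*(2 - 17))*(-3) = (-329 - (-17)*(-15))*(-3) = (-329 - 1*255)*(-3) = (-329 - 255)*(-3) = -584*(-3) = 1752)
(J + 37940)/(-47688 + 40412) = (1752 + 37940)/(-47688 + 40412) = 39692/(-7276) = 39692*(-1/7276) = -9923/1819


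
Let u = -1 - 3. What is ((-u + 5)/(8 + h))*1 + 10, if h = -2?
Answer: 23/2 ≈ 11.500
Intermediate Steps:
u = -4
((-u + 5)/(8 + h))*1 + 10 = ((-1*(-4) + 5)/(8 - 2))*1 + 10 = ((4 + 5)/6)*1 + 10 = (9*(⅙))*1 + 10 = (3/2)*1 + 10 = 3/2 + 10 = 23/2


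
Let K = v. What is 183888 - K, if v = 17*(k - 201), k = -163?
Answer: 190076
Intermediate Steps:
v = -6188 (v = 17*(-163 - 201) = 17*(-364) = -6188)
K = -6188
183888 - K = 183888 - 1*(-6188) = 183888 + 6188 = 190076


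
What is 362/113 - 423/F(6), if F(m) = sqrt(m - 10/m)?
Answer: 362/113 - 423*sqrt(39)/13 ≈ -200.00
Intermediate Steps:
362/113 - 423/F(6) = 362/113 - 423/sqrt(6 - 10/6) = 362*(1/113) - 423/sqrt(6 - 10*1/6) = 362/113 - 423/sqrt(6 - 5/3) = 362/113 - 423*sqrt(39)/13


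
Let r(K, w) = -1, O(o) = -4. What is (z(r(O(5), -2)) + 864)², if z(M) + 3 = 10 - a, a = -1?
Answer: 760384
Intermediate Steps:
z(M) = 8 (z(M) = -3 + (10 - 1*(-1)) = -3 + (10 + 1) = -3 + 11 = 8)
(z(r(O(5), -2)) + 864)² = (8 + 864)² = 872² = 760384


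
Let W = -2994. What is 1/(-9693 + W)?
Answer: -1/12687 ≈ -7.8821e-5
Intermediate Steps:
1/(-9693 + W) = 1/(-9693 - 2994) = 1/(-12687) = -1/12687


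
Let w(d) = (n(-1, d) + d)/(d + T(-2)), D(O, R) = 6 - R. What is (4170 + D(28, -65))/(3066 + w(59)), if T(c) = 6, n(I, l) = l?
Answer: 275665/199408 ≈ 1.3824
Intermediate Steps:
w(d) = 2*d/(6 + d) (w(d) = (d + d)/(d + 6) = (2*d)/(6 + d) = 2*d/(6 + d))
(4170 + D(28, -65))/(3066 + w(59)) = (4170 + (6 - 1*(-65)))/(3066 + 2*59/(6 + 59)) = (4170 + (6 + 65))/(3066 + 2*59/65) = (4170 + 71)/(3066 + 2*59*(1/65)) = 4241/(3066 + 118/65) = 4241/(199408/65) = 4241*(65/199408) = 275665/199408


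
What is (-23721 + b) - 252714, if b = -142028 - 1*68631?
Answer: -487094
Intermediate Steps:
b = -210659 (b = -142028 - 68631 = -210659)
(-23721 + b) - 252714 = (-23721 - 210659) - 252714 = -234380 - 252714 = -487094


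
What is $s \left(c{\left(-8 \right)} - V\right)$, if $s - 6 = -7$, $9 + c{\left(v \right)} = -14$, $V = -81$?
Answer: $-58$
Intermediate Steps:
$c{\left(v \right)} = -23$ ($c{\left(v \right)} = -9 - 14 = -23$)
$s = -1$ ($s = 6 - 7 = -1$)
$s \left(c{\left(-8 \right)} - V\right) = - (-23 - -81) = - (-23 + 81) = \left(-1\right) 58 = -58$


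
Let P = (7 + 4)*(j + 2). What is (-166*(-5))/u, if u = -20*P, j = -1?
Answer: -83/22 ≈ -3.7727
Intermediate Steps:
P = 11 (P = (7 + 4)*(-1 + 2) = 11*1 = 11)
u = -220 (u = -20*11 = -220)
(-166*(-5))/u = -166*(-5)/(-220) = 830*(-1/220) = -83/22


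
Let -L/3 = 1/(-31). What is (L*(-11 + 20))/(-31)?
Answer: -27/961 ≈ -0.028096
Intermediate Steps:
L = 3/31 (L = -3/(-31) = -3*(-1/31) = 3/31 ≈ 0.096774)
(L*(-11 + 20))/(-31) = (3*(-11 + 20)/31)/(-31) = ((3/31)*9)*(-1/31) = (27/31)*(-1/31) = -27/961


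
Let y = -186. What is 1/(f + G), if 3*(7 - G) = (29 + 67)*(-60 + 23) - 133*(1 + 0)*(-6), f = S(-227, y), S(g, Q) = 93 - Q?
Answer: 1/1204 ≈ 0.00083056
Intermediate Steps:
f = 279 (f = 93 - 1*(-186) = 93 + 186 = 279)
G = 925 (G = 7 - ((29 + 67)*(-60 + 23) - 133*(1 + 0)*(-6))/3 = 7 - (96*(-37) - 133*(-6))/3 = 7 - (-3552 - 133*(-6))/3 = 7 - (-3552 + 798)/3 = 7 - 1/3*(-2754) = 7 + 918 = 925)
1/(f + G) = 1/(279 + 925) = 1/1204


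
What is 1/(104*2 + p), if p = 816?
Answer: 1/1024 ≈ 0.00097656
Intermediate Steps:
1/(104*2 + p) = 1/(104*2 + 816) = 1/(208 + 816) = 1/1024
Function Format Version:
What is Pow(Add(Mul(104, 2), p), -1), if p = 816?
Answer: Rational(1, 1024) ≈ 0.00097656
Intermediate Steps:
Pow(Add(Mul(104, 2), p), -1) = Pow(Add(Mul(104, 2), 816), -1) = Pow(Add(208, 816), -1) = Pow(1024, -1) = Rational(1, 1024)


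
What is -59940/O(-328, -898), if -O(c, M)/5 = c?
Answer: -2997/82 ≈ -36.549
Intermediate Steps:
O(c, M) = -5*c
-59940/O(-328, -898) = -59940/((-5*(-328))) = -59940/1640 = -59940*1/1640 = -2997/82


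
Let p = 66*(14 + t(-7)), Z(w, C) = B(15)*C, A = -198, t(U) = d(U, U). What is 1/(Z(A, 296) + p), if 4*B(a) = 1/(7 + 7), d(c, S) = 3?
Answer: 7/7891 ≈ 0.00088709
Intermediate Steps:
B(a) = 1/56 (B(a) = 1/(4*(7 + 7)) = (¼)/14 = (¼)*(1/14) = 1/56)
t(U) = 3
Z(w, C) = C/56
p = 1122 (p = 66*(14 + 3) = 66*17 = 1122)
1/(Z(A, 296) + p) = 1/((1/56)*296 + 1122) = 1/(37/7 + 1122) = 1/(7891/7) = 7/7891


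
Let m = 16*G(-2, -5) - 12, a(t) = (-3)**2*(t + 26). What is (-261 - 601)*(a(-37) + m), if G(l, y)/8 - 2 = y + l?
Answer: 647362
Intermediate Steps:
a(t) = 234 + 9*t (a(t) = 9*(26 + t) = 234 + 9*t)
G(l, y) = 16 + 8*l + 8*y (G(l, y) = 16 + 8*(y + l) = 16 + 8*(l + y) = 16 + (8*l + 8*y) = 16 + 8*l + 8*y)
m = -652 (m = 16*(16 + 8*(-2) + 8*(-5)) - 12 = 16*(16 - 16 - 40) - 12 = 16*(-40) - 12 = -640 - 12 = -652)
(-261 - 601)*(a(-37) + m) = (-261 - 601)*((234 + 9*(-37)) - 652) = -862*((234 - 333) - 652) = -862*(-99 - 652) = -862*(-751) = 647362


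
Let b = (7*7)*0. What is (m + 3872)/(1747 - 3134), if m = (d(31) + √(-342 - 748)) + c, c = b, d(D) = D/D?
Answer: -3873/1387 - I*√1090/1387 ≈ -2.7924 - 0.023803*I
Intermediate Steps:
b = 0 (b = 49*0 = 0)
d(D) = 1
c = 0
m = 1 + I*√1090 (m = (1 + √(-342 - 748)) + 0 = (1 + √(-1090)) + 0 = (1 + I*√1090) + 0 = 1 + I*√1090 ≈ 1.0 + 33.015*I)
(m + 3872)/(1747 - 3134) = ((1 + I*√1090) + 3872)/(1747 - 3134) = (3873 + I*√1090)/(-1387) = (3873 + I*√1090)*(-1/1387) = -3873/1387 - I*√1090/1387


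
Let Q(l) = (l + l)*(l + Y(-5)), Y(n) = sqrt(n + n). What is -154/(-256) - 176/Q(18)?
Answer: 7227/21376 + 22*I*sqrt(10)/1503 ≈ 0.33809 + 0.046287*I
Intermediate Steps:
Y(n) = sqrt(2)*sqrt(n) (Y(n) = sqrt(2*n) = sqrt(2)*sqrt(n))
Q(l) = 2*l*(l + I*sqrt(10)) (Q(l) = (l + l)*(l + sqrt(2)*sqrt(-5)) = (2*l)*(l + sqrt(2)*(I*sqrt(5))) = (2*l)*(l + I*sqrt(10)) = 2*l*(l + I*sqrt(10)))
-154/(-256) - 176/Q(18) = -154/(-256) - 176*1/(36*(18 + I*sqrt(10))) = -154*(-1/256) - 176/(648 + 36*I*sqrt(10)) = 77/128 - 176/(648 + 36*I*sqrt(10))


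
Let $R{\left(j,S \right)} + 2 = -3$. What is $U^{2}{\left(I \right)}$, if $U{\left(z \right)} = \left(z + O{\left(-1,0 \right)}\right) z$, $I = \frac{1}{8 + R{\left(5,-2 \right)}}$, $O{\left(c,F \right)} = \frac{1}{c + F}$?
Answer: $\frac{4}{81} \approx 0.049383$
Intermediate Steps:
$R{\left(j,S \right)} = -5$ ($R{\left(j,S \right)} = -2 - 3 = -5$)
$O{\left(c,F \right)} = \frac{1}{F + c}$
$I = \frac{1}{3}$ ($I = \frac{1}{8 - 5} = \frac{1}{3} \approx 0.33333$)
$U{\left(z \right)} = z \left(-1 + z\right)$ ($U{\left(z \right)} = \left(z + \frac{1}{0 - 1}\right) z = \left(z + \frac{1}{-1}\right) z = \left(z - 1\right) z = \left(-1 + z\right) z = z \left(-1 + z\right)$)
$U^{2}{\left(I \right)} = \left(\frac{-1 + \frac{1}{3}}{3}\right)^{2} = \left(\frac{1}{3} \left(- \frac{2}{3}\right)\right)^{2} = \left(- \frac{2}{9}\right)^{2} = \frac{4}{81}$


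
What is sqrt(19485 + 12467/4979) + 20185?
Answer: 20185 + 17*sqrt(9891358)/383 ≈ 20325.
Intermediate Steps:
sqrt(19485 + 12467/4979) + 20185 = sqrt(19485 + 12467*(1/4979)) + 20185 = sqrt(19485 + 959/383) + 20185 = sqrt(7463714/383) + 20185 = 17*sqrt(9891358)/383 + 20185 = 20185 + 17*sqrt(9891358)/383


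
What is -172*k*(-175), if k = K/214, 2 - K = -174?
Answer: 2648800/107 ≈ 24755.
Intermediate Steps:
K = 176 (K = 2 - 1*(-174) = 2 + 174 = 176)
k = 88/107 (k = 176/214 = 176*(1/214) = 88/107 ≈ 0.82243)
-172*k*(-175) = -172*88/107*(-175) = -15136/107*(-175) = 2648800/107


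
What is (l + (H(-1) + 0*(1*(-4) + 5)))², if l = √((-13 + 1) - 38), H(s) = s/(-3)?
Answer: -449/9 + 10*I*√2/3 ≈ -49.889 + 4.714*I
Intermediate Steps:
H(s) = -s/3 (H(s) = s*(-⅓) = -s/3)
l = 5*I*√2 (l = √(-12 - 38) = √(-50) = 5*I*√2 ≈ 7.0711*I)
(l + (H(-1) + 0*(1*(-4) + 5)))² = (5*I*√2 + (-⅓*(-1) + 0*(1*(-4) + 5)))² = (5*I*√2 + (⅓ + 0*(-4 + 5)))² = (5*I*√2 + (⅓ + 0*1))² = (5*I*√2 + (⅓ + 0))² = (5*I*√2 + ⅓)² = (⅓ + 5*I*√2)²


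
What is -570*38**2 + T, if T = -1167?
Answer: -824247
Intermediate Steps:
-570*38**2 + T = -570*38**2 - 1167 = -570*1444 - 1167 = -823080 - 1167 = -824247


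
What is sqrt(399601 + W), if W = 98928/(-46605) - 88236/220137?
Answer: sqrt(519266035427591578634365)/1139942765 ≈ 632.14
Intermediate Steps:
W = -2876661324/1139942765 (W = 98928*(-1/46605) - 88236*1/220137 = -32976/15535 - 29412/73379 = -2876661324/1139942765 ≈ -2.5235)
sqrt(399601 + W) = sqrt(399601 - 2876661324/1139942765) = sqrt(455519392175441/1139942765) = sqrt(519266035427591578634365)/1139942765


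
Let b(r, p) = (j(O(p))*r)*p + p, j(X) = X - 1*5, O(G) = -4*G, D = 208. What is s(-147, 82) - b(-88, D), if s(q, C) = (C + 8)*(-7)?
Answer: -15321286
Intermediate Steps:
s(q, C) = -56 - 7*C (s(q, C) = (8 + C)*(-7) = -56 - 7*C)
j(X) = -5 + X (j(X) = X - 5 = -5 + X)
b(r, p) = p + p*r*(-5 - 4*p) (b(r, p) = ((-5 - 4*p)*r)*p + p = (r*(-5 - 4*p))*p + p = p*r*(-5 - 4*p) + p = p + p*r*(-5 - 4*p))
s(-147, 82) - b(-88, D) = (-56 - 7*82) - (-1)*208*(-1 - 88*(5 + 4*208)) = (-56 - 574) - (-1)*208*(-1 - 88*(5 + 832)) = -630 - (-1)*208*(-1 - 88*837) = -630 - (-1)*208*(-1 - 73656) = -630 - (-1)*208*(-73657) = -630 - 1*15320656 = -630 - 15320656 = -15321286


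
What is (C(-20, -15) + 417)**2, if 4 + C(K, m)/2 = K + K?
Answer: 108241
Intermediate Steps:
C(K, m) = -8 + 4*K (C(K, m) = -8 + 2*(K + K) = -8 + 2*(2*K) = -8 + 4*K)
(C(-20, -15) + 417)**2 = ((-8 + 4*(-20)) + 417)**2 = ((-8 - 80) + 417)**2 = (-88 + 417)**2 = 329**2 = 108241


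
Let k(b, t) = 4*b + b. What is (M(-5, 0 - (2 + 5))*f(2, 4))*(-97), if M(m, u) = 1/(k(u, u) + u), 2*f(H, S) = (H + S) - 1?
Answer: 485/84 ≈ 5.7738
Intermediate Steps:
k(b, t) = 5*b
f(H, S) = -½ + H/2 + S/2 (f(H, S) = ((H + S) - 1)/2 = (-1 + H + S)/2 = -½ + H/2 + S/2)
M(m, u) = 1/(6*u) (M(m, u) = 1/(5*u + u) = 1/(6*u))
(M(-5, 0 - (2 + 5))*f(2, 4))*(-97) = ((1/(6*(0 - (2 + 5))))*(-½ + (½)*2 + (½)*4))*(-97) = ((1/(6*(0 - 1*7)))*(-½ + 1 + 2))*(-97) = ((1/(6*(0 - 7)))*(5/2))*(-97) = (((⅙)/(-7))*(5/2))*(-97) = (((⅙)*(-⅐))*(5/2))*(-97) = -1/42*5/2*(-97) = -5/84*(-97) = 485/84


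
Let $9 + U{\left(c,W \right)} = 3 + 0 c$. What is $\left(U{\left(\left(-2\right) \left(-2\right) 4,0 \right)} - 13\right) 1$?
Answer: $-19$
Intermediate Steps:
$U{\left(c,W \right)} = -6$ ($U{\left(c,W \right)} = -9 + \left(3 + 0 c\right) = -9 + \left(3 + 0\right) = -9 + 3 = -6$)
$\left(U{\left(\left(-2\right) \left(-2\right) 4,0 \right)} - 13\right) 1 = \left(-6 - 13\right) 1 = \left(-19\right) 1 = -19$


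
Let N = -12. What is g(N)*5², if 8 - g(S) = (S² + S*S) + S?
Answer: -6700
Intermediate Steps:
g(S) = 8 - S - 2*S² (g(S) = 8 - ((S² + S*S) + S) = 8 - ((S² + S²) + S) = 8 - (2*S² + S) = 8 - (S + 2*S²) = 8 + (-S - 2*S²) = 8 - S - 2*S²)
g(N)*5² = (8 - 1*(-12) - 2*(-12)²)*5² = (8 + 12 - 2*144)*25 = (8 + 12 - 288)*25 = -268*25 = -6700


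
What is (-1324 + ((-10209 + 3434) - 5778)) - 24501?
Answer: -38378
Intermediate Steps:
(-1324 + ((-10209 + 3434) - 5778)) - 24501 = (-1324 + (-6775 - 5778)) - 24501 = (-1324 - 12553) - 24501 = -13877 - 24501 = -38378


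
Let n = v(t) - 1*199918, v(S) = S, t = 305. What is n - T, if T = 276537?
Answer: -476150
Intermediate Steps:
n = -199613 (n = 305 - 1*199918 = 305 - 199918 = -199613)
n - T = -199613 - 1*276537 = -199613 - 276537 = -476150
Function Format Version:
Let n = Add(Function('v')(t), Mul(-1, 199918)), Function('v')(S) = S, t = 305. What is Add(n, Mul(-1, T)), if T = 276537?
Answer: -476150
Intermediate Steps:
n = -199613 (n = Add(305, Mul(-1, 199918)) = Add(305, -199918) = -199613)
Add(n, Mul(-1, T)) = Add(-199613, Mul(-1, 276537)) = Add(-199613, -276537) = -476150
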